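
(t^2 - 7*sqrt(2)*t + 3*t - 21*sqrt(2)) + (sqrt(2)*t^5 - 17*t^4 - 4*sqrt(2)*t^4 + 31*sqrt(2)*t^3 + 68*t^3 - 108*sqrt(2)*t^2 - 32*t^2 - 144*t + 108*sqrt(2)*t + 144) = sqrt(2)*t^5 - 17*t^4 - 4*sqrt(2)*t^4 + 31*sqrt(2)*t^3 + 68*t^3 - 108*sqrt(2)*t^2 - 31*t^2 - 141*t + 101*sqrt(2)*t - 21*sqrt(2) + 144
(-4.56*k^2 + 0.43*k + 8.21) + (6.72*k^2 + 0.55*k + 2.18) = 2.16*k^2 + 0.98*k + 10.39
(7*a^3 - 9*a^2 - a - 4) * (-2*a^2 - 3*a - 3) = -14*a^5 - 3*a^4 + 8*a^3 + 38*a^2 + 15*a + 12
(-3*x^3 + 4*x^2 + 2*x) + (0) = -3*x^3 + 4*x^2 + 2*x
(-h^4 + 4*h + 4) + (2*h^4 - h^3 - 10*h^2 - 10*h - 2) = h^4 - h^3 - 10*h^2 - 6*h + 2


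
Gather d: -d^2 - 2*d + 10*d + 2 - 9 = -d^2 + 8*d - 7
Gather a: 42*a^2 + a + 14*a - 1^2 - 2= 42*a^2 + 15*a - 3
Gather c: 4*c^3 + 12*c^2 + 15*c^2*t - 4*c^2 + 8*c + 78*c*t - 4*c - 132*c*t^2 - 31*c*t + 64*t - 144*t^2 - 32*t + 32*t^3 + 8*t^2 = 4*c^3 + c^2*(15*t + 8) + c*(-132*t^2 + 47*t + 4) + 32*t^3 - 136*t^2 + 32*t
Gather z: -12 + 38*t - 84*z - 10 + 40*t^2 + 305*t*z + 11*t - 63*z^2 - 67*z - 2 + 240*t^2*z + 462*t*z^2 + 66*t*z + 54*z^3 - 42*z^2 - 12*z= 40*t^2 + 49*t + 54*z^3 + z^2*(462*t - 105) + z*(240*t^2 + 371*t - 163) - 24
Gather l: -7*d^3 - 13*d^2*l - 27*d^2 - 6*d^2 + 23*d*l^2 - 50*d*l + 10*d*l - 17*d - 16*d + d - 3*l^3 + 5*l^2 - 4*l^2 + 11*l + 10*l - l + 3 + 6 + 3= -7*d^3 - 33*d^2 - 32*d - 3*l^3 + l^2*(23*d + 1) + l*(-13*d^2 - 40*d + 20) + 12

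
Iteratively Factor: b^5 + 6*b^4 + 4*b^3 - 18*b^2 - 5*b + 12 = (b - 1)*(b^4 + 7*b^3 + 11*b^2 - 7*b - 12) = (b - 1)*(b + 1)*(b^3 + 6*b^2 + 5*b - 12) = (b - 1)^2*(b + 1)*(b^2 + 7*b + 12) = (b - 1)^2*(b + 1)*(b + 4)*(b + 3)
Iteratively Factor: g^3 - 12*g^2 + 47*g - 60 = (g - 5)*(g^2 - 7*g + 12) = (g - 5)*(g - 4)*(g - 3)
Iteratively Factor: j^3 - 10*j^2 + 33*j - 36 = (j - 3)*(j^2 - 7*j + 12) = (j - 4)*(j - 3)*(j - 3)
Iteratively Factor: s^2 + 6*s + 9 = (s + 3)*(s + 3)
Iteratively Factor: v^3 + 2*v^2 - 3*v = (v - 1)*(v^2 + 3*v) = (v - 1)*(v + 3)*(v)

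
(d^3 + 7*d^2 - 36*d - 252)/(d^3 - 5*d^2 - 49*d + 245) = (d^2 - 36)/(d^2 - 12*d + 35)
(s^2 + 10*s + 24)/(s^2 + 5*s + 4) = (s + 6)/(s + 1)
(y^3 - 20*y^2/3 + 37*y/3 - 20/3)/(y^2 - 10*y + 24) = (3*y^2 - 8*y + 5)/(3*(y - 6))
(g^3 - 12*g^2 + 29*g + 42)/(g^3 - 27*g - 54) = (g^2 - 6*g - 7)/(g^2 + 6*g + 9)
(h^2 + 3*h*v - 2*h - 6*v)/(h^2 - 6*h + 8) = (h + 3*v)/(h - 4)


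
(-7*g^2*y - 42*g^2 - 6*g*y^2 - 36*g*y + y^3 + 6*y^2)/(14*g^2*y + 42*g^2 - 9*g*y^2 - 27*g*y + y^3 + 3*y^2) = (g*y + 6*g + y^2 + 6*y)/(-2*g*y - 6*g + y^2 + 3*y)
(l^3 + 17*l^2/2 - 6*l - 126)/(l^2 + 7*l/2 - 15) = (2*l^2 + 5*l - 42)/(2*l - 5)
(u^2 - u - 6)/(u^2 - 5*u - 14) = (u - 3)/(u - 7)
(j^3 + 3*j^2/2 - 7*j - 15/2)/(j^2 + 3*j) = j - 3/2 - 5/(2*j)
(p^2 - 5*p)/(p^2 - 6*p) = (p - 5)/(p - 6)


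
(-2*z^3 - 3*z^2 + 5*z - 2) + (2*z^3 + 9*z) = -3*z^2 + 14*z - 2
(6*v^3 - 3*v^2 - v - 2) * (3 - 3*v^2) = -18*v^5 + 9*v^4 + 21*v^3 - 3*v^2 - 3*v - 6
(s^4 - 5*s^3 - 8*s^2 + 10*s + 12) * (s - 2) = s^5 - 7*s^4 + 2*s^3 + 26*s^2 - 8*s - 24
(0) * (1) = 0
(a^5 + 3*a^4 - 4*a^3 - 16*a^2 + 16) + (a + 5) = a^5 + 3*a^4 - 4*a^3 - 16*a^2 + a + 21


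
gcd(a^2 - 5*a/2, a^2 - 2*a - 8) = 1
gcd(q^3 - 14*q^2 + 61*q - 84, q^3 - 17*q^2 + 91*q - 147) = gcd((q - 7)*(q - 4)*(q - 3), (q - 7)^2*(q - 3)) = q^2 - 10*q + 21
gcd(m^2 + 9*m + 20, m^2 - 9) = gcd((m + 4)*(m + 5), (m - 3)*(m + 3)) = 1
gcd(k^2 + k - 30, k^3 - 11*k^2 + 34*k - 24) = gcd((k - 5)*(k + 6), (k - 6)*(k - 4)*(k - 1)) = 1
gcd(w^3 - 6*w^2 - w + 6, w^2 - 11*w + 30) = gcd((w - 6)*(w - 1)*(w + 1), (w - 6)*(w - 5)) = w - 6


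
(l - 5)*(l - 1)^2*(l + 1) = l^4 - 6*l^3 + 4*l^2 + 6*l - 5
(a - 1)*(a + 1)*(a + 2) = a^3 + 2*a^2 - a - 2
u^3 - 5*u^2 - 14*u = u*(u - 7)*(u + 2)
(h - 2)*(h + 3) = h^2 + h - 6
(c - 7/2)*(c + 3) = c^2 - c/2 - 21/2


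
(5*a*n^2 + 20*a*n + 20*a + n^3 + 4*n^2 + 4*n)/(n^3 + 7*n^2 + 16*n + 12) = (5*a + n)/(n + 3)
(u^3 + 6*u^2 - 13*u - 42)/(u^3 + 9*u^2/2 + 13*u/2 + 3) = 2*(u^2 + 4*u - 21)/(2*u^2 + 5*u + 3)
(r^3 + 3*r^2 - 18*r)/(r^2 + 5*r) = (r^2 + 3*r - 18)/(r + 5)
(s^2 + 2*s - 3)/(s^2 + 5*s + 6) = (s - 1)/(s + 2)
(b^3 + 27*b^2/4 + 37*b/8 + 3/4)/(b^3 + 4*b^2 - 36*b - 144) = (8*b^2 + 6*b + 1)/(8*(b^2 - 2*b - 24))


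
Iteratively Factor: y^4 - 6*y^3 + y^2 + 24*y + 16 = (y - 4)*(y^3 - 2*y^2 - 7*y - 4) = (y - 4)*(y + 1)*(y^2 - 3*y - 4) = (y - 4)^2*(y + 1)*(y + 1)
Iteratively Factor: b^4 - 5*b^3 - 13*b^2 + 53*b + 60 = (b - 5)*(b^3 - 13*b - 12) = (b - 5)*(b - 4)*(b^2 + 4*b + 3) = (b - 5)*(b - 4)*(b + 1)*(b + 3)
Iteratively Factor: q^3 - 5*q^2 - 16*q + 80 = (q + 4)*(q^2 - 9*q + 20) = (q - 5)*(q + 4)*(q - 4)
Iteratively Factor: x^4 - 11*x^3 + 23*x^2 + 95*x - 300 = (x - 5)*(x^3 - 6*x^2 - 7*x + 60) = (x - 5)*(x + 3)*(x^2 - 9*x + 20) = (x - 5)^2*(x + 3)*(x - 4)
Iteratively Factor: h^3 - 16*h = (h - 4)*(h^2 + 4*h) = (h - 4)*(h + 4)*(h)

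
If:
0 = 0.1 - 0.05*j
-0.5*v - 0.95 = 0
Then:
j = 2.00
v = -1.90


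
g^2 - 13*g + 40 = (g - 8)*(g - 5)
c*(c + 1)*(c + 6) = c^3 + 7*c^2 + 6*c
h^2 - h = h*(h - 1)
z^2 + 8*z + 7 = (z + 1)*(z + 7)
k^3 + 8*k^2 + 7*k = k*(k + 1)*(k + 7)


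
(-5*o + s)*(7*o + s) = -35*o^2 + 2*o*s + s^2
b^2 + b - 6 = (b - 2)*(b + 3)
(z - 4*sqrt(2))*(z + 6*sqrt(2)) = z^2 + 2*sqrt(2)*z - 48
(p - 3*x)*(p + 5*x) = p^2 + 2*p*x - 15*x^2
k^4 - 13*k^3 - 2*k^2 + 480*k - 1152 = (k - 8)^2*(k - 3)*(k + 6)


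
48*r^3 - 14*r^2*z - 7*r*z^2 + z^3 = (-8*r + z)*(-2*r + z)*(3*r + z)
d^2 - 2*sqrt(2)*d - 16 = (d - 4*sqrt(2))*(d + 2*sqrt(2))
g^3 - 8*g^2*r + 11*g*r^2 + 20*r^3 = (g - 5*r)*(g - 4*r)*(g + r)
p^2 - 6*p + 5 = (p - 5)*(p - 1)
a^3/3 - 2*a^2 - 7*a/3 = a*(a/3 + 1/3)*(a - 7)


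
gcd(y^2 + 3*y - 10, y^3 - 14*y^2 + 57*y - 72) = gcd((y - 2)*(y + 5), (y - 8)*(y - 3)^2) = 1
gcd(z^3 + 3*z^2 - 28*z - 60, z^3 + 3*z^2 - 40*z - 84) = z + 2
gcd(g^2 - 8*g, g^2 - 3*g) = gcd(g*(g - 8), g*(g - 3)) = g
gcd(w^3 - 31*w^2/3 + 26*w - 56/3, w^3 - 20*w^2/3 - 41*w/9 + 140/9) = w^2 - 25*w/3 + 28/3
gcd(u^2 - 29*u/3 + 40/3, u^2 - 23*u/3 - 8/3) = u - 8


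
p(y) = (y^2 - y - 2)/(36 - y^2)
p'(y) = 2*y*(y^2 - y - 2)/(36 - y^2)^2 + (2*y - 1)/(36 - y^2) = (-y^2 + 68*y - 36)/(y^4 - 72*y^2 + 1296)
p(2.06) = 0.01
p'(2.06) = 0.10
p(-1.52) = 0.05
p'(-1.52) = -0.12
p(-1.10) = 0.01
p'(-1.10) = -0.09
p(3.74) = 0.37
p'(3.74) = 0.42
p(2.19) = 0.02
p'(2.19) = 0.11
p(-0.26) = -0.05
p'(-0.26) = -0.04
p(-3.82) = 0.77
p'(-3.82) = -0.68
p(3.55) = 0.30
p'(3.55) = 0.35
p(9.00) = -1.56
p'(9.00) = 0.24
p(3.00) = 0.15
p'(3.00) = 0.22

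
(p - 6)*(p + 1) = p^2 - 5*p - 6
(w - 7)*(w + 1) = w^2 - 6*w - 7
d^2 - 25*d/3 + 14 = (d - 6)*(d - 7/3)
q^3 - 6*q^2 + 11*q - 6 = (q - 3)*(q - 2)*(q - 1)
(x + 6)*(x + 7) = x^2 + 13*x + 42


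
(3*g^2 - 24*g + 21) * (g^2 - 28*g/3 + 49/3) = 3*g^4 - 52*g^3 + 294*g^2 - 588*g + 343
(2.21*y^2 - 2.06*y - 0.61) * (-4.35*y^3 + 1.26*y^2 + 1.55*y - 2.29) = -9.6135*y^5 + 11.7456*y^4 + 3.4834*y^3 - 9.0225*y^2 + 3.7719*y + 1.3969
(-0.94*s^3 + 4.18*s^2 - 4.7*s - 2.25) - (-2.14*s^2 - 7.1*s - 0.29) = -0.94*s^3 + 6.32*s^2 + 2.4*s - 1.96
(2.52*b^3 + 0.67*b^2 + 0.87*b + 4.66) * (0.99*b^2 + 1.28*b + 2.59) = 2.4948*b^5 + 3.8889*b^4 + 8.2457*b^3 + 7.4623*b^2 + 8.2181*b + 12.0694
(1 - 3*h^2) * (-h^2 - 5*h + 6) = 3*h^4 + 15*h^3 - 19*h^2 - 5*h + 6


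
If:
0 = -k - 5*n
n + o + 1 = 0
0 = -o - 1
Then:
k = 0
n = 0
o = -1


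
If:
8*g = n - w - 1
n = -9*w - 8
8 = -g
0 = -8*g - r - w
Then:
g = -8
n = -115/2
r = 117/2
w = 11/2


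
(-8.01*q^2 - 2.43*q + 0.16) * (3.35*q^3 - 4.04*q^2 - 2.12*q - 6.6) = -26.8335*q^5 + 24.2199*q^4 + 27.3344*q^3 + 57.3712*q^2 + 15.6988*q - 1.056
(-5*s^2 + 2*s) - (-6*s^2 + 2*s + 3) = s^2 - 3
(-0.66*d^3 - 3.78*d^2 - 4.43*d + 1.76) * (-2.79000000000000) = 1.8414*d^3 + 10.5462*d^2 + 12.3597*d - 4.9104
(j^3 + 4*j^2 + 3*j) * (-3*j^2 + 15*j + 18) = -3*j^5 + 3*j^4 + 69*j^3 + 117*j^2 + 54*j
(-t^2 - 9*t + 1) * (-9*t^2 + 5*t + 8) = 9*t^4 + 76*t^3 - 62*t^2 - 67*t + 8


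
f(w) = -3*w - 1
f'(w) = -3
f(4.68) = -15.04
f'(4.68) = -3.00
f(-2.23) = 5.69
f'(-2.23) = -3.00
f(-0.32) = -0.04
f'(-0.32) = -3.00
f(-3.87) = 10.61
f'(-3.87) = -3.00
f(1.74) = -6.22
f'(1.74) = -3.00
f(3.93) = -12.79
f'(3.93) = -3.00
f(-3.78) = 10.34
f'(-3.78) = -3.00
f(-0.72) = 1.16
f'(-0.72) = -3.00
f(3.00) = -10.00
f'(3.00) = -3.00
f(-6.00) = 17.00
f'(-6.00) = -3.00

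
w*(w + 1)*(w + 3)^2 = w^4 + 7*w^3 + 15*w^2 + 9*w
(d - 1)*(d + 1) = d^2 - 1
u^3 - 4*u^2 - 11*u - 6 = (u - 6)*(u + 1)^2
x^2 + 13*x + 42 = (x + 6)*(x + 7)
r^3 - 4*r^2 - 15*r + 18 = (r - 6)*(r - 1)*(r + 3)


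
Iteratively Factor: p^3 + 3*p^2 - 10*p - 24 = (p + 4)*(p^2 - p - 6) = (p - 3)*(p + 4)*(p + 2)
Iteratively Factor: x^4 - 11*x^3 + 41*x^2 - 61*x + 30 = (x - 1)*(x^3 - 10*x^2 + 31*x - 30) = (x - 2)*(x - 1)*(x^2 - 8*x + 15) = (x - 3)*(x - 2)*(x - 1)*(x - 5)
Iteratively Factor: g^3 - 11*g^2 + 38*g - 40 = (g - 5)*(g^2 - 6*g + 8) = (g - 5)*(g - 2)*(g - 4)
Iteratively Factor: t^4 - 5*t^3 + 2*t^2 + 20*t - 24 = (t + 2)*(t^3 - 7*t^2 + 16*t - 12) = (t - 3)*(t + 2)*(t^2 - 4*t + 4) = (t - 3)*(t - 2)*(t + 2)*(t - 2)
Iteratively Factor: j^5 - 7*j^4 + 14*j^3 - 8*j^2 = (j - 4)*(j^4 - 3*j^3 + 2*j^2) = j*(j - 4)*(j^3 - 3*j^2 + 2*j) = j^2*(j - 4)*(j^2 - 3*j + 2) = j^2*(j - 4)*(j - 1)*(j - 2)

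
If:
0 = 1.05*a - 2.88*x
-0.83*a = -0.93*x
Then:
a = 0.00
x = 0.00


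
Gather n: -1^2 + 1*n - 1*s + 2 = n - s + 1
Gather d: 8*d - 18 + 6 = 8*d - 12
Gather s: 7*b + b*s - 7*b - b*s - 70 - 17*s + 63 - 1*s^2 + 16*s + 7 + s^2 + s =0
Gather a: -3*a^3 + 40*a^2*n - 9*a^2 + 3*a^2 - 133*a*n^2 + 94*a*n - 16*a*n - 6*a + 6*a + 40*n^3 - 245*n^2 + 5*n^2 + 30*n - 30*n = -3*a^3 + a^2*(40*n - 6) + a*(-133*n^2 + 78*n) + 40*n^3 - 240*n^2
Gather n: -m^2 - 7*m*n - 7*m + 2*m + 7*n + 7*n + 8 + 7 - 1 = -m^2 - 5*m + n*(14 - 7*m) + 14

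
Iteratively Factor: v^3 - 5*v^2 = (v)*(v^2 - 5*v) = v^2*(v - 5)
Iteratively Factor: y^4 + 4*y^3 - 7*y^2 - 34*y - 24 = (y + 2)*(y^3 + 2*y^2 - 11*y - 12) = (y - 3)*(y + 2)*(y^2 + 5*y + 4) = (y - 3)*(y + 1)*(y + 2)*(y + 4)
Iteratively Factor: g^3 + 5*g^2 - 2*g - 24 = (g + 4)*(g^2 + g - 6) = (g - 2)*(g + 4)*(g + 3)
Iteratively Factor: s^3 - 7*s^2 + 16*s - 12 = (s - 3)*(s^2 - 4*s + 4) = (s - 3)*(s - 2)*(s - 2)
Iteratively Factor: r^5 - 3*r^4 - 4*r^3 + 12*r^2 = (r + 2)*(r^4 - 5*r^3 + 6*r^2) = r*(r + 2)*(r^3 - 5*r^2 + 6*r) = r*(r - 3)*(r + 2)*(r^2 - 2*r) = r*(r - 3)*(r - 2)*(r + 2)*(r)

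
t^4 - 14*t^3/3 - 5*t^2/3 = t^2*(t - 5)*(t + 1/3)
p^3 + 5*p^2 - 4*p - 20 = (p - 2)*(p + 2)*(p + 5)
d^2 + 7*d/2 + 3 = (d + 3/2)*(d + 2)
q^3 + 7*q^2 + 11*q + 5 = (q + 1)^2*(q + 5)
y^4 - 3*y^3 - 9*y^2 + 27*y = y*(y - 3)^2*(y + 3)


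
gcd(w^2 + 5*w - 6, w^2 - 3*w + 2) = w - 1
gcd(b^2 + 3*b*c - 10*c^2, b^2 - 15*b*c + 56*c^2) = 1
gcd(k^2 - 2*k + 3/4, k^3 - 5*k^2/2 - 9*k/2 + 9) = k - 3/2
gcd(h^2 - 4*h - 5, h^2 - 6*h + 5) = h - 5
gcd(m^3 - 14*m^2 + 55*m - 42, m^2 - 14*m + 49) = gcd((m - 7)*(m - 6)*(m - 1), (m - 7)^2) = m - 7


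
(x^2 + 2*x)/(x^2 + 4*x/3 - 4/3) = 3*x/(3*x - 2)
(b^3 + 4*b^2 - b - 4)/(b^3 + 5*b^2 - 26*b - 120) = (b^2 - 1)/(b^2 + b - 30)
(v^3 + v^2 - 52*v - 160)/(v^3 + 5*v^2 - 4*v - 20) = (v^2 - 4*v - 32)/(v^2 - 4)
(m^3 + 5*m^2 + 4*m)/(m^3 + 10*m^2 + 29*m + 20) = m/(m + 5)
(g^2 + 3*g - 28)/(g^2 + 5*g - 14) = (g - 4)/(g - 2)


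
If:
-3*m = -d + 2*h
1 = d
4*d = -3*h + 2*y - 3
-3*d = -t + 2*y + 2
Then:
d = 1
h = 2*y/3 - 7/3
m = 17/9 - 4*y/9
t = 2*y + 5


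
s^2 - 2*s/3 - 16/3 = (s - 8/3)*(s + 2)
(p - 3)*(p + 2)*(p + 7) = p^3 + 6*p^2 - 13*p - 42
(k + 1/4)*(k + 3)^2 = k^3 + 25*k^2/4 + 21*k/2 + 9/4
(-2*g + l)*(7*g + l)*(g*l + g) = -14*g^3*l - 14*g^3 + 5*g^2*l^2 + 5*g^2*l + g*l^3 + g*l^2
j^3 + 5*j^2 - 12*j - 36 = (j - 3)*(j + 2)*(j + 6)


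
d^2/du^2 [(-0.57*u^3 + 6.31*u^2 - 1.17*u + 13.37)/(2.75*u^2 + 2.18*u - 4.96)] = (-114.320486*u^3 + 1160.053926*u^2 + 301.028628*u + 776.983016)/(20.796875*u^6 + 49.45875*u^5 - 73.3227*u^4 - 168.050968*u^3 + 132.247488*u^2 + 160.894464*u - 122.023936)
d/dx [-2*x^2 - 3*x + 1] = -4*x - 3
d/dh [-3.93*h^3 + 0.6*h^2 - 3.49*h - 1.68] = -11.79*h^2 + 1.2*h - 3.49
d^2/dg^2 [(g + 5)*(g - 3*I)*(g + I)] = 6*g + 10 - 4*I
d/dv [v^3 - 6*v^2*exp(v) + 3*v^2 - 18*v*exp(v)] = -6*v^2*exp(v) + 3*v^2 - 30*v*exp(v) + 6*v - 18*exp(v)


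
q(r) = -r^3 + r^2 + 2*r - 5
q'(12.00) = -406.00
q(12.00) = -1565.00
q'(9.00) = -223.00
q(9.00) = -635.00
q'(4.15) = -41.37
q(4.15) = -50.95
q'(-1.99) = -13.86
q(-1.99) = 2.86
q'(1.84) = -4.48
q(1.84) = -4.16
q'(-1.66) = -9.59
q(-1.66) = -0.99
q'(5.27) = -70.78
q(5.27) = -113.05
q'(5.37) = -73.77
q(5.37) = -120.28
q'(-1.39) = -6.58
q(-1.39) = -3.16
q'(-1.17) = -4.45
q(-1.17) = -4.37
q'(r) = -3*r^2 + 2*r + 2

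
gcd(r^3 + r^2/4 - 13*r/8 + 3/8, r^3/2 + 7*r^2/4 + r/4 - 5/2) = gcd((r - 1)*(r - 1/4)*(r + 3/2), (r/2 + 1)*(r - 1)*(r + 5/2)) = r - 1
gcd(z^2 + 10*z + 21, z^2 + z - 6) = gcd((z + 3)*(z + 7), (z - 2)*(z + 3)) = z + 3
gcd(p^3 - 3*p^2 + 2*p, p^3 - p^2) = p^2 - p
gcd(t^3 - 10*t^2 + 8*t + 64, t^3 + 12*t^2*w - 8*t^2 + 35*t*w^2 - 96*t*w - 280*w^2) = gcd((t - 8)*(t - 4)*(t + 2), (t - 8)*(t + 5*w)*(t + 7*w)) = t - 8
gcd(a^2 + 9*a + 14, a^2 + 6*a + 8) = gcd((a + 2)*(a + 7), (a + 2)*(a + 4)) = a + 2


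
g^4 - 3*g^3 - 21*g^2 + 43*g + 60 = (g - 5)*(g - 3)*(g + 1)*(g + 4)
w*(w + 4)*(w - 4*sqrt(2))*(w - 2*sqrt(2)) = w^4 - 6*sqrt(2)*w^3 + 4*w^3 - 24*sqrt(2)*w^2 + 16*w^2 + 64*w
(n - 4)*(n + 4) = n^2 - 16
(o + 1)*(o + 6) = o^2 + 7*o + 6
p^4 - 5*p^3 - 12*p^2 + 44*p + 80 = (p - 5)*(p - 4)*(p + 2)^2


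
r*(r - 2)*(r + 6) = r^3 + 4*r^2 - 12*r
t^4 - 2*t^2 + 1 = (t - 1)^2*(t + 1)^2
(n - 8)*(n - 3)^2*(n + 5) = n^4 - 9*n^3 - 13*n^2 + 213*n - 360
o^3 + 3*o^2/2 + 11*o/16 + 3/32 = (o + 1/4)*(o + 1/2)*(o + 3/4)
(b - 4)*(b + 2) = b^2 - 2*b - 8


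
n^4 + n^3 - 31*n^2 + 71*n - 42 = (n - 3)*(n - 2)*(n - 1)*(n + 7)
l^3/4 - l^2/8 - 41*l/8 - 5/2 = (l/4 + 1)*(l - 5)*(l + 1/2)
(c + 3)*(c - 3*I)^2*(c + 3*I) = c^4 + 3*c^3 - 3*I*c^3 + 9*c^2 - 9*I*c^2 + 27*c - 27*I*c - 81*I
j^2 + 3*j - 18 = (j - 3)*(j + 6)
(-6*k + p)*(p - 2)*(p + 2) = -6*k*p^2 + 24*k + p^3 - 4*p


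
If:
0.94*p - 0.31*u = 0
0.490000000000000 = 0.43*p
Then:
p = 1.14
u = 3.46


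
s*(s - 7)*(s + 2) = s^3 - 5*s^2 - 14*s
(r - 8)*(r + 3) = r^2 - 5*r - 24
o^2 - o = o*(o - 1)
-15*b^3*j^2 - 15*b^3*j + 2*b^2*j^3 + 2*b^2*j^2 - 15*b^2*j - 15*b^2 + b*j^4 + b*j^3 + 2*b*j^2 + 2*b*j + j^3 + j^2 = (-3*b + j)*(5*b + j)*(j + 1)*(b*j + 1)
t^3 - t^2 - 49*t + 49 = (t - 7)*(t - 1)*(t + 7)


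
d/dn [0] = 0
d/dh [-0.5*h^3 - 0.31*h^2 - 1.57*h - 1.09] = -1.5*h^2 - 0.62*h - 1.57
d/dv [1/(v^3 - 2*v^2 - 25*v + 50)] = (-3*v^2 + 4*v + 25)/(v^3 - 2*v^2 - 25*v + 50)^2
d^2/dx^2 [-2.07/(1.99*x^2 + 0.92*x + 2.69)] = (16.394814*x^2 + 7.579512*x - 2.07*(3.98*x + 0.92)*(7.96*x + 1.84) + 22.161834)/(1.99*x^2 + 0.92*x + 2.69)^3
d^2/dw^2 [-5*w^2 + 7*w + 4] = -10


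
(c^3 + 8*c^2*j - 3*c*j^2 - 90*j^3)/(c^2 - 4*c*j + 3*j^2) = (c^2 + 11*c*j + 30*j^2)/(c - j)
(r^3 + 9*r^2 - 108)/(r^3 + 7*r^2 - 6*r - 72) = (r + 6)/(r + 4)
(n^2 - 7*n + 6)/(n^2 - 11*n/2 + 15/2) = 2*(n^2 - 7*n + 6)/(2*n^2 - 11*n + 15)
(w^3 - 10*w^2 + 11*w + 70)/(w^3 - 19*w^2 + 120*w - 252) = (w^2 - 3*w - 10)/(w^2 - 12*w + 36)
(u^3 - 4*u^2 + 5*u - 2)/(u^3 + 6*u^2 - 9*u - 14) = (u^2 - 2*u + 1)/(u^2 + 8*u + 7)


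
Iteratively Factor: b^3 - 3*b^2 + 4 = (b - 2)*(b^2 - b - 2) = (b - 2)^2*(b + 1)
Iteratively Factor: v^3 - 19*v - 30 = (v + 2)*(v^2 - 2*v - 15) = (v + 2)*(v + 3)*(v - 5)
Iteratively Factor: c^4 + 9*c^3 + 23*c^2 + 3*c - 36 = (c - 1)*(c^3 + 10*c^2 + 33*c + 36) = (c - 1)*(c + 3)*(c^2 + 7*c + 12) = (c - 1)*(c + 3)^2*(c + 4)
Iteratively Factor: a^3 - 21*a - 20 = (a + 4)*(a^2 - 4*a - 5) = (a - 5)*(a + 4)*(a + 1)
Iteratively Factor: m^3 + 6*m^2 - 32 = (m - 2)*(m^2 + 8*m + 16) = (m - 2)*(m + 4)*(m + 4)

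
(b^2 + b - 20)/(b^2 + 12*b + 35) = (b - 4)/(b + 7)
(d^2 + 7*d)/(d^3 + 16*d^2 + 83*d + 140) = d/(d^2 + 9*d + 20)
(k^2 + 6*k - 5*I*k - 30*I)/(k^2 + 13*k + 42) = (k - 5*I)/(k + 7)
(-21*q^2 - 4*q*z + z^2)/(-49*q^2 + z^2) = (3*q + z)/(7*q + z)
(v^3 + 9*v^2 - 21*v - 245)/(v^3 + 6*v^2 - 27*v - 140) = (v + 7)/(v + 4)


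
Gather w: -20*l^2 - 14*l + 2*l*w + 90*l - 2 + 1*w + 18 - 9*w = -20*l^2 + 76*l + w*(2*l - 8) + 16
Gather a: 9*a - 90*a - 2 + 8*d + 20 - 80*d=-81*a - 72*d + 18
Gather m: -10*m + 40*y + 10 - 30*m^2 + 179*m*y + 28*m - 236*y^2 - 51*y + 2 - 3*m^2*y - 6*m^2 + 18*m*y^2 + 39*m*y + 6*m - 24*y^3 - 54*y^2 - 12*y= m^2*(-3*y - 36) + m*(18*y^2 + 218*y + 24) - 24*y^3 - 290*y^2 - 23*y + 12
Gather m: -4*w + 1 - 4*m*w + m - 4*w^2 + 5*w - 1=m*(1 - 4*w) - 4*w^2 + w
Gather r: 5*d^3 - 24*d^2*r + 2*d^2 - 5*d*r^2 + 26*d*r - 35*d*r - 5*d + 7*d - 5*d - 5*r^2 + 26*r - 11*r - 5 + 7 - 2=5*d^3 + 2*d^2 - 3*d + r^2*(-5*d - 5) + r*(-24*d^2 - 9*d + 15)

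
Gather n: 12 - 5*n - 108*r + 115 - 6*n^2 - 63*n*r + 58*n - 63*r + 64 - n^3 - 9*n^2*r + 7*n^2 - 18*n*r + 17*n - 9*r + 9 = -n^3 + n^2*(1 - 9*r) + n*(70 - 81*r) - 180*r + 200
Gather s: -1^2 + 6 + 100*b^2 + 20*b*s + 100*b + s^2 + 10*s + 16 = 100*b^2 + 100*b + s^2 + s*(20*b + 10) + 21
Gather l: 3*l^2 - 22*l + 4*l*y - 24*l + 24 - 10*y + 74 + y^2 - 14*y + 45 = 3*l^2 + l*(4*y - 46) + y^2 - 24*y + 143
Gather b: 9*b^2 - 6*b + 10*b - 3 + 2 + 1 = 9*b^2 + 4*b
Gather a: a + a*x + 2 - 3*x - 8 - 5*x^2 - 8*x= a*(x + 1) - 5*x^2 - 11*x - 6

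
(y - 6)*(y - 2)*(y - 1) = y^3 - 9*y^2 + 20*y - 12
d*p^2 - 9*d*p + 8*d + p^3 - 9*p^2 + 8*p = (d + p)*(p - 8)*(p - 1)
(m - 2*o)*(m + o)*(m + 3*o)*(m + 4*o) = m^4 + 6*m^3*o + 3*m^2*o^2 - 26*m*o^3 - 24*o^4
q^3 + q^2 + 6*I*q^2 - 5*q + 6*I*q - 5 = (q + 1)*(q + I)*(q + 5*I)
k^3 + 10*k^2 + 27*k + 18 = (k + 1)*(k + 3)*(k + 6)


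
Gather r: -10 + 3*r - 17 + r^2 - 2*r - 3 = r^2 + r - 30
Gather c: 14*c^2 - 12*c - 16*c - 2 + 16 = 14*c^2 - 28*c + 14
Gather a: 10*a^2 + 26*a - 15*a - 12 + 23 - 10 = 10*a^2 + 11*a + 1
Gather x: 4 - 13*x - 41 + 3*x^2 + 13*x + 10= 3*x^2 - 27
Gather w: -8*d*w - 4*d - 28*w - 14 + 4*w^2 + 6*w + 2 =-4*d + 4*w^2 + w*(-8*d - 22) - 12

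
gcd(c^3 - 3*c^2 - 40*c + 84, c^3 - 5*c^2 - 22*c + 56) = c^2 - 9*c + 14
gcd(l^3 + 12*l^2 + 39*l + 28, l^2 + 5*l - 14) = l + 7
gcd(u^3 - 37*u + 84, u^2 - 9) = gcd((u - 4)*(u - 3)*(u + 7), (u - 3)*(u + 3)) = u - 3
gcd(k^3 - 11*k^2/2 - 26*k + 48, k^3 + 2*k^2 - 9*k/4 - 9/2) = k - 3/2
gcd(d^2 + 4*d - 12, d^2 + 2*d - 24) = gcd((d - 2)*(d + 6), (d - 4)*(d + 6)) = d + 6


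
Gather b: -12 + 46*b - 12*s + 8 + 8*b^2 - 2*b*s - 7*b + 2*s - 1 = 8*b^2 + b*(39 - 2*s) - 10*s - 5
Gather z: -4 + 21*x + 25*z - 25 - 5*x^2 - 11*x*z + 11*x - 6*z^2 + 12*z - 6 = -5*x^2 + 32*x - 6*z^2 + z*(37 - 11*x) - 35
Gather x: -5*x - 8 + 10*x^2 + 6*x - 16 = 10*x^2 + x - 24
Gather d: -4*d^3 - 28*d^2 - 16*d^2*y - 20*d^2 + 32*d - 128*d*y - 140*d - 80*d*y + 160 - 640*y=-4*d^3 + d^2*(-16*y - 48) + d*(-208*y - 108) - 640*y + 160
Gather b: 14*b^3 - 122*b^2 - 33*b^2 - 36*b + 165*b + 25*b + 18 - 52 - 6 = 14*b^3 - 155*b^2 + 154*b - 40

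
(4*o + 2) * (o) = 4*o^2 + 2*o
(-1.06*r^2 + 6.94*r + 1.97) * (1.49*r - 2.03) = -1.5794*r^3 + 12.4924*r^2 - 11.1529*r - 3.9991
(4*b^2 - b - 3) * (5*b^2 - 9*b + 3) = 20*b^4 - 41*b^3 + 6*b^2 + 24*b - 9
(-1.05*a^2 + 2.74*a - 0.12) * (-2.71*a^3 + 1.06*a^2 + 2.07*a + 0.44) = 2.8455*a^5 - 8.5384*a^4 + 1.0561*a^3 + 5.0826*a^2 + 0.9572*a - 0.0528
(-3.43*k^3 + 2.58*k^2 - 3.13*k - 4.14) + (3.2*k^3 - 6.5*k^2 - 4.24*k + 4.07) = -0.23*k^3 - 3.92*k^2 - 7.37*k - 0.0699999999999994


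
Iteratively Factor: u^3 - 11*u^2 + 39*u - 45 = (u - 3)*(u^2 - 8*u + 15) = (u - 5)*(u - 3)*(u - 3)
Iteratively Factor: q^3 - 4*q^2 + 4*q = (q)*(q^2 - 4*q + 4) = q*(q - 2)*(q - 2)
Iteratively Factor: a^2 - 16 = (a - 4)*(a + 4)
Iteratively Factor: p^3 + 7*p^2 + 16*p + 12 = (p + 2)*(p^2 + 5*p + 6) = (p + 2)*(p + 3)*(p + 2)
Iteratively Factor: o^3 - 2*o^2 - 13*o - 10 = (o - 5)*(o^2 + 3*o + 2) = (o - 5)*(o + 1)*(o + 2)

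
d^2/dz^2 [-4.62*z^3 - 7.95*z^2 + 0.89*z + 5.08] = -27.72*z - 15.9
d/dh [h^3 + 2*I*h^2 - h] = 3*h^2 + 4*I*h - 1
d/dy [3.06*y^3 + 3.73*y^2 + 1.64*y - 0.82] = 9.18*y^2 + 7.46*y + 1.64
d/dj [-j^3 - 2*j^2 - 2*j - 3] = -3*j^2 - 4*j - 2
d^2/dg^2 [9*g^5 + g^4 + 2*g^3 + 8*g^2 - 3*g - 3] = 180*g^3 + 12*g^2 + 12*g + 16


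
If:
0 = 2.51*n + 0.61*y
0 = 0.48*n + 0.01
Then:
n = -0.02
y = 0.09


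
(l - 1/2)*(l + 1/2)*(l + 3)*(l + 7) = l^4 + 10*l^3 + 83*l^2/4 - 5*l/2 - 21/4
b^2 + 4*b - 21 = (b - 3)*(b + 7)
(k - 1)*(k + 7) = k^2 + 6*k - 7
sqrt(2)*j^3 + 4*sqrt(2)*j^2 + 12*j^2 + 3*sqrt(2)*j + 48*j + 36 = (j + 3)*(j + 6*sqrt(2))*(sqrt(2)*j + sqrt(2))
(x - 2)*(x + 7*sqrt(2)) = x^2 - 2*x + 7*sqrt(2)*x - 14*sqrt(2)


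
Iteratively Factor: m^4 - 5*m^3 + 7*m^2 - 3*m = (m - 1)*(m^3 - 4*m^2 + 3*m) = m*(m - 1)*(m^2 - 4*m + 3) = m*(m - 3)*(m - 1)*(m - 1)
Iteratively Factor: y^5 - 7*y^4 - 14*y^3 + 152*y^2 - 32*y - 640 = (y + 2)*(y^4 - 9*y^3 + 4*y^2 + 144*y - 320) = (y - 4)*(y + 2)*(y^3 - 5*y^2 - 16*y + 80) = (y - 5)*(y - 4)*(y + 2)*(y^2 - 16) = (y - 5)*(y - 4)*(y + 2)*(y + 4)*(y - 4)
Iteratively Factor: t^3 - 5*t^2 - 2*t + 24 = (t - 3)*(t^2 - 2*t - 8) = (t - 4)*(t - 3)*(t + 2)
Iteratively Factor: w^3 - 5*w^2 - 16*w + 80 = (w - 4)*(w^2 - w - 20) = (w - 4)*(w + 4)*(w - 5)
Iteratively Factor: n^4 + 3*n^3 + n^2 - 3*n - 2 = (n + 1)*(n^3 + 2*n^2 - n - 2) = (n + 1)^2*(n^2 + n - 2) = (n + 1)^2*(n + 2)*(n - 1)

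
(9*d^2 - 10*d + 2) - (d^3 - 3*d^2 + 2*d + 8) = -d^3 + 12*d^2 - 12*d - 6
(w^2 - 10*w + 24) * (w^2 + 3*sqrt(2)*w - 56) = w^4 - 10*w^3 + 3*sqrt(2)*w^3 - 30*sqrt(2)*w^2 - 32*w^2 + 72*sqrt(2)*w + 560*w - 1344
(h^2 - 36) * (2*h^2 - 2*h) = 2*h^4 - 2*h^3 - 72*h^2 + 72*h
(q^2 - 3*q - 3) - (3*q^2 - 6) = -2*q^2 - 3*q + 3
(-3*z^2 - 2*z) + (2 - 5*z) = -3*z^2 - 7*z + 2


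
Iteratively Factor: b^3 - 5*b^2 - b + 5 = (b - 1)*(b^2 - 4*b - 5) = (b - 5)*(b - 1)*(b + 1)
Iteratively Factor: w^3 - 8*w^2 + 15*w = (w - 3)*(w^2 - 5*w) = (w - 5)*(w - 3)*(w)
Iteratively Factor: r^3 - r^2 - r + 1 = (r + 1)*(r^2 - 2*r + 1) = (r - 1)*(r + 1)*(r - 1)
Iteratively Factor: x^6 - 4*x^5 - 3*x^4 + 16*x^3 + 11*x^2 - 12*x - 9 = (x + 1)*(x^5 - 5*x^4 + 2*x^3 + 14*x^2 - 3*x - 9) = (x - 3)*(x + 1)*(x^4 - 2*x^3 - 4*x^2 + 2*x + 3) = (x - 3)^2*(x + 1)*(x^3 + x^2 - x - 1) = (x - 3)^2*(x + 1)^2*(x^2 - 1) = (x - 3)^2*(x + 1)^3*(x - 1)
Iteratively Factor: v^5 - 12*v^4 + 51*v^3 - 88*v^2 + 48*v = (v - 1)*(v^4 - 11*v^3 + 40*v^2 - 48*v) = (v - 3)*(v - 1)*(v^3 - 8*v^2 + 16*v) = v*(v - 3)*(v - 1)*(v^2 - 8*v + 16) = v*(v - 4)*(v - 3)*(v - 1)*(v - 4)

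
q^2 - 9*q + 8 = (q - 8)*(q - 1)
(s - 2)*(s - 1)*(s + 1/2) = s^3 - 5*s^2/2 + s/2 + 1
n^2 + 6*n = n*(n + 6)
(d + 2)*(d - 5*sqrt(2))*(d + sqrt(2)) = d^3 - 4*sqrt(2)*d^2 + 2*d^2 - 8*sqrt(2)*d - 10*d - 20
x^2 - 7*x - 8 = (x - 8)*(x + 1)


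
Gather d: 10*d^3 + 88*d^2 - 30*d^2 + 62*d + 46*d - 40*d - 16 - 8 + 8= 10*d^3 + 58*d^2 + 68*d - 16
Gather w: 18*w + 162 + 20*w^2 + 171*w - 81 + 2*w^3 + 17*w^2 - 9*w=2*w^3 + 37*w^2 + 180*w + 81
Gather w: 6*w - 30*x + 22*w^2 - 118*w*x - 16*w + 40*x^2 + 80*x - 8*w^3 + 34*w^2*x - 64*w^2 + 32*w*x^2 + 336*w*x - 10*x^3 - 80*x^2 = -8*w^3 + w^2*(34*x - 42) + w*(32*x^2 + 218*x - 10) - 10*x^3 - 40*x^2 + 50*x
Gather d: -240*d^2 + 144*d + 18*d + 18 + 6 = -240*d^2 + 162*d + 24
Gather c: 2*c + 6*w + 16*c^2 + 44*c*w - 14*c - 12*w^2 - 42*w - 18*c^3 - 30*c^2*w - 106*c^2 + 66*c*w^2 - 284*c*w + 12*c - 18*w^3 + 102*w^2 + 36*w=-18*c^3 + c^2*(-30*w - 90) + c*(66*w^2 - 240*w) - 18*w^3 + 90*w^2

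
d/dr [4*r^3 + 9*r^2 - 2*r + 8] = 12*r^2 + 18*r - 2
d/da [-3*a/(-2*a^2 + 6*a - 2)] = 3*(1 - a^2)/(2*(a^4 - 6*a^3 + 11*a^2 - 6*a + 1))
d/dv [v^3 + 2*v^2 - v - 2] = 3*v^2 + 4*v - 1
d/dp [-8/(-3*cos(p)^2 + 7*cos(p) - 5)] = 8*(6*cos(p) - 7)*sin(p)/(3*cos(p)^2 - 7*cos(p) + 5)^2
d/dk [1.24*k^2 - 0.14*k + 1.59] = 2.48*k - 0.14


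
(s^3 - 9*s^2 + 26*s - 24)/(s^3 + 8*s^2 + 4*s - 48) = (s^2 - 7*s + 12)/(s^2 + 10*s + 24)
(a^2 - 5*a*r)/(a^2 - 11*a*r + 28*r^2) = a*(a - 5*r)/(a^2 - 11*a*r + 28*r^2)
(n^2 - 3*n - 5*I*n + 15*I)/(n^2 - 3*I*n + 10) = (n - 3)/(n + 2*I)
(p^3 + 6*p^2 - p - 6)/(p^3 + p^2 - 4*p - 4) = (p^2 + 5*p - 6)/(p^2 - 4)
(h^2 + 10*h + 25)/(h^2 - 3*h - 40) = (h + 5)/(h - 8)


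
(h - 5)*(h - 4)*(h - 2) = h^3 - 11*h^2 + 38*h - 40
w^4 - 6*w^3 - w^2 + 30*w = w*(w - 5)*(w - 3)*(w + 2)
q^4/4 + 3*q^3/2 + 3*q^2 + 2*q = q*(q/2 + 1)^2*(q + 2)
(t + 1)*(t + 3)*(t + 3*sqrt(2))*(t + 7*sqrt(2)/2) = t^4 + 4*t^3 + 13*sqrt(2)*t^3/2 + 24*t^2 + 26*sqrt(2)*t^2 + 39*sqrt(2)*t/2 + 84*t + 63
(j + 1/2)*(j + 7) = j^2 + 15*j/2 + 7/2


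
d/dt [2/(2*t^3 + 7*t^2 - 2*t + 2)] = 4*(-3*t^2 - 7*t + 1)/(2*t^3 + 7*t^2 - 2*t + 2)^2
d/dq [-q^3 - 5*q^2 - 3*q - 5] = -3*q^2 - 10*q - 3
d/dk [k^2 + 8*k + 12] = 2*k + 8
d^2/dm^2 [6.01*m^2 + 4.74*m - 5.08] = 12.0200000000000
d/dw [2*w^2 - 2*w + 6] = 4*w - 2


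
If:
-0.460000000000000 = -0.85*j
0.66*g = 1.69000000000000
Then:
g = 2.56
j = 0.54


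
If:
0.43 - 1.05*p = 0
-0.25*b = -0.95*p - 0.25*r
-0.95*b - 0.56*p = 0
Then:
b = -0.24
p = 0.41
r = -1.80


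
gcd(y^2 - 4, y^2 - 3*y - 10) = y + 2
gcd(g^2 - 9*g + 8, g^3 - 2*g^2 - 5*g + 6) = g - 1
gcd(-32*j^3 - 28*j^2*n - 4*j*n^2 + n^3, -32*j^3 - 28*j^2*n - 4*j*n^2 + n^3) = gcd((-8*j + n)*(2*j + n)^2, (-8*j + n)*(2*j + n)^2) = 32*j^3 + 28*j^2*n + 4*j*n^2 - n^3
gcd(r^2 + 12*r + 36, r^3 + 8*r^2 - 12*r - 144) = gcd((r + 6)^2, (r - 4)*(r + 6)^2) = r^2 + 12*r + 36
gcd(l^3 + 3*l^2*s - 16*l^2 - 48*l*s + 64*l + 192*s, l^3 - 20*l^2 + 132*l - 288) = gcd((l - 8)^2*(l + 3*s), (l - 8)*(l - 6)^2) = l - 8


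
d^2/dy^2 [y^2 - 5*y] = 2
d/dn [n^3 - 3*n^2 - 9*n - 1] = 3*n^2 - 6*n - 9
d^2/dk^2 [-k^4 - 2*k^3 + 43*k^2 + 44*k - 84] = -12*k^2 - 12*k + 86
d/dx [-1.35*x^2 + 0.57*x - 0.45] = 0.57 - 2.7*x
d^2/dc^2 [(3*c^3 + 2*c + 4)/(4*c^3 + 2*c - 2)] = (6*c^5 + 132*c^4 - c^3 + 39*c^2 + 33*c + 6)/(8*c^9 + 12*c^7 - 12*c^6 + 6*c^5 - 12*c^4 + 7*c^3 - 3*c^2 + 3*c - 1)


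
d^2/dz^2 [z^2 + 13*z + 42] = 2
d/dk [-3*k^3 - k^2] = k*(-9*k - 2)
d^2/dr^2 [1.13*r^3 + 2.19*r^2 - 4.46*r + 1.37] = 6.78*r + 4.38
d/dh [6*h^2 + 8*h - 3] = 12*h + 8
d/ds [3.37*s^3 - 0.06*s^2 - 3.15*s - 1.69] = 10.11*s^2 - 0.12*s - 3.15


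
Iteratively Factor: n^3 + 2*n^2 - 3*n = (n - 1)*(n^2 + 3*n) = (n - 1)*(n + 3)*(n)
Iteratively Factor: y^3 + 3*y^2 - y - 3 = (y + 3)*(y^2 - 1) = (y - 1)*(y + 3)*(y + 1)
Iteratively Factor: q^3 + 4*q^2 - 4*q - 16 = (q + 2)*(q^2 + 2*q - 8) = (q - 2)*(q + 2)*(q + 4)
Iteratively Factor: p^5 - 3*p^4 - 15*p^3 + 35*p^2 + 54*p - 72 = (p - 1)*(p^4 - 2*p^3 - 17*p^2 + 18*p + 72) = (p - 1)*(p + 2)*(p^3 - 4*p^2 - 9*p + 36) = (p - 1)*(p + 2)*(p + 3)*(p^2 - 7*p + 12) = (p - 4)*(p - 1)*(p + 2)*(p + 3)*(p - 3)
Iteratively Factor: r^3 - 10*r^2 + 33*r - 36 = (r - 3)*(r^2 - 7*r + 12) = (r - 3)^2*(r - 4)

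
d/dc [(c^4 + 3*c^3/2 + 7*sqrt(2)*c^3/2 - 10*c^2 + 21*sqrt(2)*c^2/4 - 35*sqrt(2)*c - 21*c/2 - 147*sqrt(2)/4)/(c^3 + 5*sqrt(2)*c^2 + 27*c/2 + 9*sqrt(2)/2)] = (8*c^6 + 80*sqrt(2)*c^5 + 18*sqrt(2)*c^4 + 684*c^4 + 492*c^3 + 1460*sqrt(2)*c^3 + 2476*c^2 + 2031*sqrt(2)*c^2 - 720*sqrt(2)*c + 6636*c - 2520 + 3591*sqrt(2))/(2*(4*c^6 + 40*sqrt(2)*c^5 + 308*c^4 + 576*sqrt(2)*c^3 + 1089*c^2 + 486*sqrt(2)*c + 162))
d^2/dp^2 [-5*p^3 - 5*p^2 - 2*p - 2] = -30*p - 10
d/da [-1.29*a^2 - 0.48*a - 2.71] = -2.58*a - 0.48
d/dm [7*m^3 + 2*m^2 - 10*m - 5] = 21*m^2 + 4*m - 10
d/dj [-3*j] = -3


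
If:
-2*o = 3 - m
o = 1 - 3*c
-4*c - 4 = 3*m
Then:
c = 19/14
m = -22/7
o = -43/14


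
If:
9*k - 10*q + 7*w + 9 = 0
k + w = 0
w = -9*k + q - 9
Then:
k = -27/26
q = 9/13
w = 27/26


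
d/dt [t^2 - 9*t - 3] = 2*t - 9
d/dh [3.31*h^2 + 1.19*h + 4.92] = 6.62*h + 1.19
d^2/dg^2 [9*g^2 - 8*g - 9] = 18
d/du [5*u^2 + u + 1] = 10*u + 1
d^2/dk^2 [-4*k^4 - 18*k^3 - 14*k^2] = -48*k^2 - 108*k - 28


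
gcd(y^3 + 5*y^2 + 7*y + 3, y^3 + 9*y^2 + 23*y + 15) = y^2 + 4*y + 3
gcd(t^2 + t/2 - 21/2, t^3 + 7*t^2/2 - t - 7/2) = t + 7/2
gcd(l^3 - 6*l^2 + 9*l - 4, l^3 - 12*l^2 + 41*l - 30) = l - 1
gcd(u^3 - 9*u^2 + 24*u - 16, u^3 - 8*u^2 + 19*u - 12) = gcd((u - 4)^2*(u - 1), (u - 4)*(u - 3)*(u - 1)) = u^2 - 5*u + 4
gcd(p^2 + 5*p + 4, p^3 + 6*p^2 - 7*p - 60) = p + 4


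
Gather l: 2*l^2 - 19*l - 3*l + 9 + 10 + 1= 2*l^2 - 22*l + 20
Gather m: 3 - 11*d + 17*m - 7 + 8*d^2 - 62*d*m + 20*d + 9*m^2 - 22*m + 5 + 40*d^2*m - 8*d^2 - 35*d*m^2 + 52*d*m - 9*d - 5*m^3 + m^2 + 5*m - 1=-5*m^3 + m^2*(10 - 35*d) + m*(40*d^2 - 10*d)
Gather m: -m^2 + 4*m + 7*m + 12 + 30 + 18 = -m^2 + 11*m + 60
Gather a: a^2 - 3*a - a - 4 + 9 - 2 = a^2 - 4*a + 3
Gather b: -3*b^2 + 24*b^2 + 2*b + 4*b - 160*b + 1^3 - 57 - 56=21*b^2 - 154*b - 112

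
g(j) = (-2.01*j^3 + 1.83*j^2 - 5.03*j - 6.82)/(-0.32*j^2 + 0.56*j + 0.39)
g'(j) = (0.64*j - 0.56)*(-2.01*j^3 + 1.83*j^2 - 5.03*j - 6.82)/(-0.32*j^2 + 0.56*j + 0.39)^2 + (-6.03*j^2 + 3.66*j - 5.03)/(-0.32*j^2 + 0.56*j + 0.39)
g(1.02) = -19.39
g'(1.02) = -14.91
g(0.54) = -15.56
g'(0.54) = -2.47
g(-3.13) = -19.67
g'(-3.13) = 5.59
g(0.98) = -18.82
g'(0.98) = -13.46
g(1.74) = -52.13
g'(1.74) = -115.72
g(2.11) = -191.71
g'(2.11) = -1195.70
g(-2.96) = -18.72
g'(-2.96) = 5.59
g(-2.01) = -13.31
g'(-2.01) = 6.00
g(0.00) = -17.49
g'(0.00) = 12.21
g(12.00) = 84.09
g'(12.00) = 5.92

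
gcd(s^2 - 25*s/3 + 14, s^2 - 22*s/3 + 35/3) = s - 7/3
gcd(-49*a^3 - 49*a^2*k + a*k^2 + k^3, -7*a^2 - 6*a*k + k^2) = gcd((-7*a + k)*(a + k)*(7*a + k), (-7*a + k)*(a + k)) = 7*a^2 + 6*a*k - k^2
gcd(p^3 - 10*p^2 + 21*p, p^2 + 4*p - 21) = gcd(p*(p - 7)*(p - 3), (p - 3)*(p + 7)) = p - 3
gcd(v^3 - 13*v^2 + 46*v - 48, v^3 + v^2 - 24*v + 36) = v^2 - 5*v + 6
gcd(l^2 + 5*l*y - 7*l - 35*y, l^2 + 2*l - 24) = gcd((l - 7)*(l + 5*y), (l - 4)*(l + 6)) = 1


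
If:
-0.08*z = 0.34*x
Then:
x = -0.235294117647059*z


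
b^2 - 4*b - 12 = (b - 6)*(b + 2)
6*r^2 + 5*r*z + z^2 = (2*r + z)*(3*r + z)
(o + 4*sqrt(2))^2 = o^2 + 8*sqrt(2)*o + 32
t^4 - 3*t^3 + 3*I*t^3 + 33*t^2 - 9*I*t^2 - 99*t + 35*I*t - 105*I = (t - 3)*(t - 5*I)*(t + I)*(t + 7*I)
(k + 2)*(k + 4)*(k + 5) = k^3 + 11*k^2 + 38*k + 40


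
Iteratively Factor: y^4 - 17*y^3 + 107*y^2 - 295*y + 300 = (y - 5)*(y^3 - 12*y^2 + 47*y - 60) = (y - 5)*(y - 3)*(y^2 - 9*y + 20) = (y - 5)*(y - 4)*(y - 3)*(y - 5)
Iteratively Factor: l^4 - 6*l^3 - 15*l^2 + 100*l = (l)*(l^3 - 6*l^2 - 15*l + 100) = l*(l - 5)*(l^2 - l - 20) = l*(l - 5)^2*(l + 4)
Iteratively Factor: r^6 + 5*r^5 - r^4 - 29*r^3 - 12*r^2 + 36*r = (r - 1)*(r^5 + 6*r^4 + 5*r^3 - 24*r^2 - 36*r) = (r - 1)*(r + 3)*(r^4 + 3*r^3 - 4*r^2 - 12*r) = (r - 1)*(r + 2)*(r + 3)*(r^3 + r^2 - 6*r) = (r - 1)*(r + 2)*(r + 3)^2*(r^2 - 2*r) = r*(r - 1)*(r + 2)*(r + 3)^2*(r - 2)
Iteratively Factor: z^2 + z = (z + 1)*(z)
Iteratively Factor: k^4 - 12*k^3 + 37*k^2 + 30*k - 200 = (k - 5)*(k^3 - 7*k^2 + 2*k + 40) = (k - 5)*(k + 2)*(k^2 - 9*k + 20) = (k - 5)^2*(k + 2)*(k - 4)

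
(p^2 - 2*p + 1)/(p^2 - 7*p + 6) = (p - 1)/(p - 6)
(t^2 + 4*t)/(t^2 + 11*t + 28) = t/(t + 7)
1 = 1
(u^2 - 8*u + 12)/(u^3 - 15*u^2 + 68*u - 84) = 1/(u - 7)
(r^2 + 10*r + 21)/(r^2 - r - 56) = (r + 3)/(r - 8)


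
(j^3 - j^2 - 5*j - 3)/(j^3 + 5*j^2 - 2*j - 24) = (j^3 - j^2 - 5*j - 3)/(j^3 + 5*j^2 - 2*j - 24)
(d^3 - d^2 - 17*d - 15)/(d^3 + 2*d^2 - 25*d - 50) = (d^2 + 4*d + 3)/(d^2 + 7*d + 10)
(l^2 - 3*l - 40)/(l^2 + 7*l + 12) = (l^2 - 3*l - 40)/(l^2 + 7*l + 12)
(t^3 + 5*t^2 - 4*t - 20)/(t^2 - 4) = t + 5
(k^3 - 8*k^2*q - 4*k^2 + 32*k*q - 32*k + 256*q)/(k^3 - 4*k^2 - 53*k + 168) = (k^2 - 8*k*q + 4*k - 32*q)/(k^2 + 4*k - 21)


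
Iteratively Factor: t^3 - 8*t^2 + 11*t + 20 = (t - 4)*(t^2 - 4*t - 5) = (t - 4)*(t + 1)*(t - 5)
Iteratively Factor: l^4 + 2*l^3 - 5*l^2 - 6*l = (l + 3)*(l^3 - l^2 - 2*l) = (l - 2)*(l + 3)*(l^2 + l) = (l - 2)*(l + 1)*(l + 3)*(l)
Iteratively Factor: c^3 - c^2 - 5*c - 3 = (c - 3)*(c^2 + 2*c + 1) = (c - 3)*(c + 1)*(c + 1)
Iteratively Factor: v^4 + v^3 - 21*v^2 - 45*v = (v + 3)*(v^3 - 2*v^2 - 15*v) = v*(v + 3)*(v^2 - 2*v - 15) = v*(v + 3)^2*(v - 5)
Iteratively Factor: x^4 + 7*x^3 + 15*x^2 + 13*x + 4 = (x + 1)*(x^3 + 6*x^2 + 9*x + 4) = (x + 1)^2*(x^2 + 5*x + 4) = (x + 1)^2*(x + 4)*(x + 1)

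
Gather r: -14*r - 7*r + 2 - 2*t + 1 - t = -21*r - 3*t + 3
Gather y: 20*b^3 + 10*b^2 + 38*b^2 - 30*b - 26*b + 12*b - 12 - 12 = 20*b^3 + 48*b^2 - 44*b - 24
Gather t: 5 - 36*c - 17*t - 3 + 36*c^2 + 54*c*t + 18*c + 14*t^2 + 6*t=36*c^2 - 18*c + 14*t^2 + t*(54*c - 11) + 2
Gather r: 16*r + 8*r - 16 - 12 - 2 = 24*r - 30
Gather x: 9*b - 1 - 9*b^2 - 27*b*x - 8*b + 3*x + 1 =-9*b^2 + b + x*(3 - 27*b)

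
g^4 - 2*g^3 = g^3*(g - 2)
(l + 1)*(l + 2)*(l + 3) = l^3 + 6*l^2 + 11*l + 6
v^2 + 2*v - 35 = (v - 5)*(v + 7)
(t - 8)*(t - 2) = t^2 - 10*t + 16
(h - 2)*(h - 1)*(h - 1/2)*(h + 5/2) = h^4 - h^3 - 21*h^2/4 + 31*h/4 - 5/2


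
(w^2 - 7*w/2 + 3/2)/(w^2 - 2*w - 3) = (w - 1/2)/(w + 1)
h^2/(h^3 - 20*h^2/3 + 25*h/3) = 3*h/(3*h^2 - 20*h + 25)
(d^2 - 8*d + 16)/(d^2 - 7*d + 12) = (d - 4)/(d - 3)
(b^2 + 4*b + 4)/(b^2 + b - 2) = (b + 2)/(b - 1)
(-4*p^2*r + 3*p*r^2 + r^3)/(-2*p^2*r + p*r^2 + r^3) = (4*p + r)/(2*p + r)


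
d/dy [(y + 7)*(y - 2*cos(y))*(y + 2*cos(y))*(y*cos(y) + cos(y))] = -(y + 1)*(y + 7)*(y - 2*cos(y))*(2*sin(y) - 1)*cos(y) + (y + 1)*(y + 7)*(y + 2*cos(y))*(2*sin(y) + 1)*cos(y) + (y + 1)*(y^2 - 4*cos(y)^2)*cos(y) - (y + 7)*(y - 2*cos(y))*(y + 2*cos(y))*(y*sin(y) - sqrt(2)*cos(y + pi/4))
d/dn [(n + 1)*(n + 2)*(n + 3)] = 3*n^2 + 12*n + 11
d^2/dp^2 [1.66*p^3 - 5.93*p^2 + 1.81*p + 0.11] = 9.96*p - 11.86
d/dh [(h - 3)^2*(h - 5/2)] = (h - 3)*(3*h - 8)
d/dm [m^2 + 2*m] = 2*m + 2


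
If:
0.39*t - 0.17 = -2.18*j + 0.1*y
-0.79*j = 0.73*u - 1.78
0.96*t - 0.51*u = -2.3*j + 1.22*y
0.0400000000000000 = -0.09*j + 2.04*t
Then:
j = 0.03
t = 0.02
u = 2.40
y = -0.93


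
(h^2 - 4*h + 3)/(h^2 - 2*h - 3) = (h - 1)/(h + 1)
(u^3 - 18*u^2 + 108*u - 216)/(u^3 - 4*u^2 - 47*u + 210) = (u^2 - 12*u + 36)/(u^2 + 2*u - 35)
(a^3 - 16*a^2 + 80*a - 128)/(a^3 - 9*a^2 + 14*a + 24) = (a^2 - 12*a + 32)/(a^2 - 5*a - 6)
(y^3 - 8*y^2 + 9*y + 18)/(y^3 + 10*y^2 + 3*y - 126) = (y^2 - 5*y - 6)/(y^2 + 13*y + 42)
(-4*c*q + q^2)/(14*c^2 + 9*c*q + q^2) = q*(-4*c + q)/(14*c^2 + 9*c*q + q^2)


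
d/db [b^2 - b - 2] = 2*b - 1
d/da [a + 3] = 1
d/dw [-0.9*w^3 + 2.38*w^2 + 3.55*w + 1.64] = -2.7*w^2 + 4.76*w + 3.55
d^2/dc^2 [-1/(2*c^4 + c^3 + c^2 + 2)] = 2*(-c^2*(8*c^2 + 3*c + 2)^2 + (12*c^2 + 3*c + 1)*(2*c^4 + c^3 + c^2 + 2))/(2*c^4 + c^3 + c^2 + 2)^3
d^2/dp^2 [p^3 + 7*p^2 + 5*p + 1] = 6*p + 14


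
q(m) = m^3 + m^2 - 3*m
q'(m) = 3*m^2 + 2*m - 3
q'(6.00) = 117.00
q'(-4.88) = 58.68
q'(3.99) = 52.74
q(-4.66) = -65.50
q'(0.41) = -1.68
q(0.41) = -0.99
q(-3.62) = -23.47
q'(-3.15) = 20.47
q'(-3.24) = 22.01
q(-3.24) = -13.79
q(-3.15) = -11.88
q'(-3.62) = 29.07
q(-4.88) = -77.76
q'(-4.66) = 52.83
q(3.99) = 67.47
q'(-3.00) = 18.00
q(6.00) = 234.00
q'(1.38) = 5.47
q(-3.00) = -9.00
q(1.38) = 0.39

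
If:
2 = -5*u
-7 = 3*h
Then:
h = -7/3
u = -2/5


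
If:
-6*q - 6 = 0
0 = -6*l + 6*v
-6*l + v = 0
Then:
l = 0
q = -1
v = 0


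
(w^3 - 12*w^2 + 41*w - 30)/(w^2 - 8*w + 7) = (w^2 - 11*w + 30)/(w - 7)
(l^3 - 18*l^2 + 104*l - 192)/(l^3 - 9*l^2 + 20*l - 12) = (l^2 - 12*l + 32)/(l^2 - 3*l + 2)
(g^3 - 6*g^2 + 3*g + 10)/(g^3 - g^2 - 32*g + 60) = (g + 1)/(g + 6)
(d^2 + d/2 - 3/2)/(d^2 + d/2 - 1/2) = (2*d^2 + d - 3)/(2*d^2 + d - 1)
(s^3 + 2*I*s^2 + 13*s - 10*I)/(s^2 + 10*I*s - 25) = (s^2 - 3*I*s - 2)/(s + 5*I)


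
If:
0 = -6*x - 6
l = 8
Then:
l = 8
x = -1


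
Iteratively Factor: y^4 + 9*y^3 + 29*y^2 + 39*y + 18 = (y + 1)*(y^3 + 8*y^2 + 21*y + 18) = (y + 1)*(y + 3)*(y^2 + 5*y + 6) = (y + 1)*(y + 3)^2*(y + 2)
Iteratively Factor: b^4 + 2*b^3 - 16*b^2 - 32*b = (b + 4)*(b^3 - 2*b^2 - 8*b) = (b - 4)*(b + 4)*(b^2 + 2*b) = (b - 4)*(b + 2)*(b + 4)*(b)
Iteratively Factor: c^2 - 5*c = (c - 5)*(c)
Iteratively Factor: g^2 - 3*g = (g)*(g - 3)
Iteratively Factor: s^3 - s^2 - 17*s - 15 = (s + 1)*(s^2 - 2*s - 15) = (s - 5)*(s + 1)*(s + 3)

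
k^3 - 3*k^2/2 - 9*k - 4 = (k - 4)*(k + 1/2)*(k + 2)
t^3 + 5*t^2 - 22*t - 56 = (t - 4)*(t + 2)*(t + 7)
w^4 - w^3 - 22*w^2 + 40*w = w*(w - 4)*(w - 2)*(w + 5)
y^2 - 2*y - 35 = (y - 7)*(y + 5)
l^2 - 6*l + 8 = (l - 4)*(l - 2)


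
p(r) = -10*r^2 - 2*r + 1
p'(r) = -20*r - 2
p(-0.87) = -4.83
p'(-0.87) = 15.40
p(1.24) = -16.86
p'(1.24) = -26.80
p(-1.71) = -24.82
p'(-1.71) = 32.20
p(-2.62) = -62.40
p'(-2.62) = 50.40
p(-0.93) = -5.79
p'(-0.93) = 16.60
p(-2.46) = -54.60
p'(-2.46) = 47.20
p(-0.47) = -0.27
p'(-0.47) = 7.40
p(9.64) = -947.58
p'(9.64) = -194.80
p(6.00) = -371.00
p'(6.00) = -122.00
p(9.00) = -827.00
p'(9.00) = -182.00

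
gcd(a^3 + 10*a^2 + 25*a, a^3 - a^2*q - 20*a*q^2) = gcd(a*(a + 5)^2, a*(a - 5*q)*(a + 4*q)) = a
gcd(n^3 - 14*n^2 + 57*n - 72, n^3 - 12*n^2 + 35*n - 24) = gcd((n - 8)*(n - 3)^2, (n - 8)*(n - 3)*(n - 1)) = n^2 - 11*n + 24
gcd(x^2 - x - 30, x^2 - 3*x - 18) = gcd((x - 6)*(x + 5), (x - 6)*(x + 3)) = x - 6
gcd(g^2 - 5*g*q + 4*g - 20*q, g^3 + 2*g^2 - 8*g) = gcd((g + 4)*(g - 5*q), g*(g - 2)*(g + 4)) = g + 4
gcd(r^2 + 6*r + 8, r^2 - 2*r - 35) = 1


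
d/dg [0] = 0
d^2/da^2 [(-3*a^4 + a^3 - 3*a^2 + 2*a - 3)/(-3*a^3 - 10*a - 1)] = 2*(-63*a^6 + 9*a^5 + 810*a^4 + 137*a^3 + 294*a^2 - 30*a + 323)/(27*a^9 + 270*a^7 + 27*a^6 + 900*a^5 + 180*a^4 + 1009*a^3 + 300*a^2 + 30*a + 1)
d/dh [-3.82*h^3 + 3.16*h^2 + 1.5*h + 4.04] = -11.46*h^2 + 6.32*h + 1.5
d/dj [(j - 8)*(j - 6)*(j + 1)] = 3*j^2 - 26*j + 34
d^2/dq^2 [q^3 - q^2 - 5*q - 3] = 6*q - 2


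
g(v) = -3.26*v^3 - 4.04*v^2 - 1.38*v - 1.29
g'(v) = -9.78*v^2 - 8.08*v - 1.38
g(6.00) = -859.17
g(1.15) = -13.18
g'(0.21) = -3.51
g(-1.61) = 4.06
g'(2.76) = -98.18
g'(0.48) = -7.51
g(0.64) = -4.68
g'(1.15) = -23.61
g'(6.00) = -401.94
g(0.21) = -1.79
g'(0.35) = -5.41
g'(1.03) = -20.08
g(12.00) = -6232.89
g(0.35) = -2.41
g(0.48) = -3.24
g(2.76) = -104.41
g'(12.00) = -1506.66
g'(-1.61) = -13.72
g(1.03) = -10.56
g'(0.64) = -10.56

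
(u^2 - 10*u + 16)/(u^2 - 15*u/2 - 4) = 2*(u - 2)/(2*u + 1)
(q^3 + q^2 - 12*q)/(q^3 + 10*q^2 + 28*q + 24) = q*(q^2 + q - 12)/(q^3 + 10*q^2 + 28*q + 24)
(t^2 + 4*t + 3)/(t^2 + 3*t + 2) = (t + 3)/(t + 2)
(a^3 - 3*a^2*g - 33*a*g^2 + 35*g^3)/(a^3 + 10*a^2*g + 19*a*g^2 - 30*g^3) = (a - 7*g)/(a + 6*g)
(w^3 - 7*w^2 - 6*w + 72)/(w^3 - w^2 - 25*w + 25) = (w^3 - 7*w^2 - 6*w + 72)/(w^3 - w^2 - 25*w + 25)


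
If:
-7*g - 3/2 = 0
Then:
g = -3/14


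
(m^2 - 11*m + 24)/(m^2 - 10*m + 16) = (m - 3)/(m - 2)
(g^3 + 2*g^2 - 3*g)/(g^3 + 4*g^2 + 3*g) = (g - 1)/(g + 1)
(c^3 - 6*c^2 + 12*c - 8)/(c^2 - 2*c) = c - 4 + 4/c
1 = 1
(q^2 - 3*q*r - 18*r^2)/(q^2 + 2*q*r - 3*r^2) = (q - 6*r)/(q - r)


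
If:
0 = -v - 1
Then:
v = -1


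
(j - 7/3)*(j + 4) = j^2 + 5*j/3 - 28/3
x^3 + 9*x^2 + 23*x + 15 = (x + 1)*(x + 3)*(x + 5)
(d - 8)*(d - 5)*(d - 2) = d^3 - 15*d^2 + 66*d - 80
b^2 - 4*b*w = b*(b - 4*w)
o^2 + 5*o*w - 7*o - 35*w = (o - 7)*(o + 5*w)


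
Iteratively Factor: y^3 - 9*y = (y + 3)*(y^2 - 3*y) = (y - 3)*(y + 3)*(y)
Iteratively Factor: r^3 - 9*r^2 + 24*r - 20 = (r - 2)*(r^2 - 7*r + 10) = (r - 5)*(r - 2)*(r - 2)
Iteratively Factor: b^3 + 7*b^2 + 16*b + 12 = (b + 2)*(b^2 + 5*b + 6) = (b + 2)^2*(b + 3)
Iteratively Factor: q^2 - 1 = (q - 1)*(q + 1)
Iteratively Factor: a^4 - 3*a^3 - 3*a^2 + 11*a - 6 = (a + 2)*(a^3 - 5*a^2 + 7*a - 3) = (a - 1)*(a + 2)*(a^2 - 4*a + 3) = (a - 1)^2*(a + 2)*(a - 3)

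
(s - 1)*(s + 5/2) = s^2 + 3*s/2 - 5/2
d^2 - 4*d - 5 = (d - 5)*(d + 1)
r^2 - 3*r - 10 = (r - 5)*(r + 2)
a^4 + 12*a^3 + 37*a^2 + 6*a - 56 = (a - 1)*(a + 2)*(a + 4)*(a + 7)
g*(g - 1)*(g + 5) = g^3 + 4*g^2 - 5*g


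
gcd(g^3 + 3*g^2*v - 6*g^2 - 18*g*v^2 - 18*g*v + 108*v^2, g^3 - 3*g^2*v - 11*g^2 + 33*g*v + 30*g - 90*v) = -g^2 + 3*g*v + 6*g - 18*v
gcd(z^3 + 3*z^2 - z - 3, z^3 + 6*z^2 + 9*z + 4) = z + 1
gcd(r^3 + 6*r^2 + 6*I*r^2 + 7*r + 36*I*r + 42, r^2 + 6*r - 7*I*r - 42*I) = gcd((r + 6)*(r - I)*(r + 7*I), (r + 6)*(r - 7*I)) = r + 6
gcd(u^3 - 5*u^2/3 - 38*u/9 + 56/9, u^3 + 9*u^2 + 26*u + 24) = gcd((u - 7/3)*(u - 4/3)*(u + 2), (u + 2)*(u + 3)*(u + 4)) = u + 2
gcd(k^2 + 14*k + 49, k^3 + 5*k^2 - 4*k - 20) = 1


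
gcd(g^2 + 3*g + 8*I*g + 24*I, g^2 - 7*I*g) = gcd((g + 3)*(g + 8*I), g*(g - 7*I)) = 1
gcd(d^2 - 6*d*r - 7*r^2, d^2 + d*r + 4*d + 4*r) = d + r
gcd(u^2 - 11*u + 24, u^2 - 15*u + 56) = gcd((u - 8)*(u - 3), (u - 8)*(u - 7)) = u - 8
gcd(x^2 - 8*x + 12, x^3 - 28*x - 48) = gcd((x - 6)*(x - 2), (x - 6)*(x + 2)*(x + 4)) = x - 6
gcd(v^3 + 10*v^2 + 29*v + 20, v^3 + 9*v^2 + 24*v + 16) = v^2 + 5*v + 4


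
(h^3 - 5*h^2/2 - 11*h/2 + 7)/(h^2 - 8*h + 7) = (h^2 - 3*h/2 - 7)/(h - 7)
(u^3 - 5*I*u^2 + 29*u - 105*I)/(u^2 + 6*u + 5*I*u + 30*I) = (u^2 - 10*I*u - 21)/(u + 6)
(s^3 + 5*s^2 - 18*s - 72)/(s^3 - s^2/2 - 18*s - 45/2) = 2*(s^2 + 2*s - 24)/(2*s^2 - 7*s - 15)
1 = 1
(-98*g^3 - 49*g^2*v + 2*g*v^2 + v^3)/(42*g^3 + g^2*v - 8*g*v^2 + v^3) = (7*g + v)/(-3*g + v)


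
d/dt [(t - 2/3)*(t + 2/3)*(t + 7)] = 3*t^2 + 14*t - 4/9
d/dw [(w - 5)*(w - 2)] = 2*w - 7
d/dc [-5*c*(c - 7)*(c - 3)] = -15*c^2 + 100*c - 105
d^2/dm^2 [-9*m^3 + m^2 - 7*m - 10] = 2 - 54*m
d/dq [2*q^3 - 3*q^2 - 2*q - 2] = 6*q^2 - 6*q - 2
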